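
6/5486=3/2743=0.00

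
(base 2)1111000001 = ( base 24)1g1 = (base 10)961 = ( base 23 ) 1ii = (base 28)169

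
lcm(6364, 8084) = 299108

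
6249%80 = 9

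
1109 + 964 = 2073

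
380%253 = 127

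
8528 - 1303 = 7225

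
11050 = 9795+1255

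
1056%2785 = 1056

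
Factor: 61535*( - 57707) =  - 3551000245 = - 5^1*13^1*23^1 * 31^1*193^1*397^1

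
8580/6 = 1430   =  1430.00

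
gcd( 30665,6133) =6133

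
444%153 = 138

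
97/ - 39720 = - 97/39720  =  - 0.00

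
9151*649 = 5938999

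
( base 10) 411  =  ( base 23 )hk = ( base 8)633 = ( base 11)344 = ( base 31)D8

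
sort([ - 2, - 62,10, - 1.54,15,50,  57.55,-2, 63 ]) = [ - 62, - 2, - 2,-1.54,10, 15,50, 57.55  ,  63 ]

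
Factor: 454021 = 454021^1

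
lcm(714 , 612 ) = 4284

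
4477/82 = 54 + 49/82 = 54.60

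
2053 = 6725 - 4672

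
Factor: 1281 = 3^1 * 7^1 * 61^1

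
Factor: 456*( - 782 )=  - 2^4*3^1  *  17^1*19^1  *  23^1 = -356592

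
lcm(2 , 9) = 18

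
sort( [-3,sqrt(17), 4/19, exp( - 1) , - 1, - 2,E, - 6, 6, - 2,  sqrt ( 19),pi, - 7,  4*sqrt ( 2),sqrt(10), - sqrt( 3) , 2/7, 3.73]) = [-7, - 6, - 3, -2 ,-2,  -  sqrt (3 ), - 1,4/19,  2/7,exp( - 1 ), E,pi,sqrt( 10), 3.73,sqrt( 17) , sqrt( 19),4 * sqrt( 2 ), 6 ] 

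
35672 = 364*98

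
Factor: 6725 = 5^2*269^1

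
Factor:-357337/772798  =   - 2^( - 1 )*13^ (  -  1 )*31^1*11527^1* 29723^( - 1)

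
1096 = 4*274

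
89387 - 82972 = 6415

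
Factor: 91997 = 91997^1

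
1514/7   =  216 + 2/7= 216.29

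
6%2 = 0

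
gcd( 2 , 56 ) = 2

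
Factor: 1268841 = 3^1*7^1*23^1 * 37^1*71^1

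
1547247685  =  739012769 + 808234916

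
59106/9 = 6567+1/3=6567.33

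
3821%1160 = 341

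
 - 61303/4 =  - 15326 + 1/4=- 15325.75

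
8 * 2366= 18928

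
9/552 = 3/184 = 0.02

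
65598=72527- 6929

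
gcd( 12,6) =6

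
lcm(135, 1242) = 6210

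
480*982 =471360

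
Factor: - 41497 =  - 17^1*2441^1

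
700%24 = 4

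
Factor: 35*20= 2^2*5^2*7^1= 700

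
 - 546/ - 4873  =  546/4873 = 0.11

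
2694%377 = 55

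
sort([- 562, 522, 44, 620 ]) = [ - 562, 44,  522, 620 ] 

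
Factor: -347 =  - 347^1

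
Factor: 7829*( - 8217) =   -  64330893 = -3^2  *  11^1 * 83^1*7829^1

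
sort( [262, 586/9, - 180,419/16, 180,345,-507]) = [ - 507, - 180,419/16,586/9, 180,262 , 345]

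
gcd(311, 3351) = 1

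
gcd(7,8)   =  1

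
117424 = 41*2864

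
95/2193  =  95/2193 = 0.04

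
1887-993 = 894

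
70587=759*93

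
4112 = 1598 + 2514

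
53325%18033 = 17259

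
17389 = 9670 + 7719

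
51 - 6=45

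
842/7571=842/7571 = 0.11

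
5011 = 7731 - 2720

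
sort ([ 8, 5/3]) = [5/3, 8 ] 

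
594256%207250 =179756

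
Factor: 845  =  5^1*13^2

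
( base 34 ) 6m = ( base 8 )342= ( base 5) 1401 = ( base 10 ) 226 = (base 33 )6s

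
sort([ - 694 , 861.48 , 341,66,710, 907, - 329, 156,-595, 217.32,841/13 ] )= [-694, - 595, - 329,841/13, 66, 156, 217.32, 341,710, 861.48, 907 ]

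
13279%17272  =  13279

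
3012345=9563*315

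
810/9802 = 405/4901 = 0.08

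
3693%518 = 67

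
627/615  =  209/205 = 1.02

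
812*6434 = 5224408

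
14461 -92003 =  - 77542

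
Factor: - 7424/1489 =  - 2^8*29^1 * 1489^( - 1)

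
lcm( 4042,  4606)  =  198058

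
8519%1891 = 955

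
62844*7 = 439908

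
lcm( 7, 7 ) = 7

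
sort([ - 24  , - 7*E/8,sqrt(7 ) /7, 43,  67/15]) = [ - 24 , - 7*E/8, sqrt( 7 )/7,67/15, 43 ]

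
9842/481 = 266/13 = 20.46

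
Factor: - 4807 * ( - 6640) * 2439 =2^4*3^2 * 5^1*11^1*19^1*23^1 * 83^1 * 271^1 = 77849172720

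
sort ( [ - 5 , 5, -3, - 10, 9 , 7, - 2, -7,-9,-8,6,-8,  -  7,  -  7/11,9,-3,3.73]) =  [  -  10, - 9, -8,-8,-7, - 7, -5,  -  3, - 3, - 2,-7/11,3.73, 5,6, 7,9,  9]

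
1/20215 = 1/20215 = 0.00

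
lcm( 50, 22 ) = 550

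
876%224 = 204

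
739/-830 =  - 1  +  91/830 = - 0.89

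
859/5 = 171 + 4/5 = 171.80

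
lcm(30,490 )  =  1470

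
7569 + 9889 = 17458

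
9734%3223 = 65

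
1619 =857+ 762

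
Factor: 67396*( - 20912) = -2^6*7^1*29^1*83^1*1307^1 = - 1409385152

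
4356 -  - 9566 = 13922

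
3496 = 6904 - 3408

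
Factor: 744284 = 2^2*186071^1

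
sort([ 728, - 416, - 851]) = [ - 851, - 416, 728 ]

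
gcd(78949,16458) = 13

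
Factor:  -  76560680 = -2^3*5^1*7^1*  127^1*2153^1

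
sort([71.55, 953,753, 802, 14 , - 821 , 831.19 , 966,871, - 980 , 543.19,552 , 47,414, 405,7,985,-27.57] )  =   [ - 980,  -  821, - 27.57,7,14  ,  47, 71.55, 405,414,543.19,552 , 753,802,831.19, 871,953, 966 , 985 ]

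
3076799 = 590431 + 2486368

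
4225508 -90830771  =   - 86605263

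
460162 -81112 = 379050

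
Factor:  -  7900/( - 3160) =5/2 = 2^( -1) * 5^1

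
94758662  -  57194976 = 37563686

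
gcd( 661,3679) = 1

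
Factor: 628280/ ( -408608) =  - 2^ ( - 2)*5^1*113^( - 1 ) * 139^1 =- 695/452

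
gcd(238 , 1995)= 7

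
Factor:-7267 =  - 13^2*43^1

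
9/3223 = 9/3223 =0.00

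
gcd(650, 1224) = 2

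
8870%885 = 20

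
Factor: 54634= 2^1*59^1*463^1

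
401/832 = 401/832 = 0.48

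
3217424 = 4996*644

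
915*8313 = 7606395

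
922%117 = 103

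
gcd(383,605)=1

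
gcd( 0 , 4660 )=4660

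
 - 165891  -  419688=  -585579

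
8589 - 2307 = 6282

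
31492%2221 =398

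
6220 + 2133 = 8353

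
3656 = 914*4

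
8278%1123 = 417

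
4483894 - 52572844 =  - 48088950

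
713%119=118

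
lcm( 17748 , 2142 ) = 124236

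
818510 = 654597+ 163913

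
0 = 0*5597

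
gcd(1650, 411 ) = 3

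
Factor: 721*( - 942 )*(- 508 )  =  345024456 = 2^3*3^1*7^1*103^1*127^1 *157^1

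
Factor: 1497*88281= 132156657 = 3^3*17^1*499^1*577^1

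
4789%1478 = 355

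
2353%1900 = 453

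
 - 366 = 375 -741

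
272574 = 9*30286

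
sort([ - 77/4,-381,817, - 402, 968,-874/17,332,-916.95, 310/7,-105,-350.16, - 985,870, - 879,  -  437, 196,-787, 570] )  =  [-985, - 916.95,-879, - 787,-437, - 402  , - 381,-350.16,-105, - 874/17, - 77/4,  310/7,  196,  332, 570,817 , 870, 968] 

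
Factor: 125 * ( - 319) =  - 39875 = -5^3*11^1*29^1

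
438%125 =63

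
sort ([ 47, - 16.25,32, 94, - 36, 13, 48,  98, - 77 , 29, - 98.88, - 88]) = [ - 98.88 ,  -  88 , - 77, - 36 , - 16.25,13,29, 32 , 47 , 48,94,98]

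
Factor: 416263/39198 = 2^ ( - 1)*3^(- 1 )*47^( - 1) * 139^( - 1 )*416263^1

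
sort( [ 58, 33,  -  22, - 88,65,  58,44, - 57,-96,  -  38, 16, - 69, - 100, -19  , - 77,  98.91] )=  [-100, - 96 ,- 88,  -  77, -69,  -  57, - 38, -22, -19, 16,  33, 44, 58, 58,65, 98.91]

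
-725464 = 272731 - 998195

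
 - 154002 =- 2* 77001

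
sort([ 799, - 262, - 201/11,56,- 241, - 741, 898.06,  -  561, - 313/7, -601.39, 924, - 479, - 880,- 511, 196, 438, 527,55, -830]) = [ - 880 , - 830,  -  741, - 601.39, - 561,-511, - 479, - 262, - 241, - 313/7, - 201/11, 55, 56 , 196 , 438, 527, 799, 898.06, 924] 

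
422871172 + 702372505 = 1125243677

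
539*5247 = 2828133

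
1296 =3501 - 2205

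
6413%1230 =263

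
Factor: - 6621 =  - 3^1 * 2207^1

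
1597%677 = 243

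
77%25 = 2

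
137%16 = 9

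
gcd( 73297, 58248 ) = 1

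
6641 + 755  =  7396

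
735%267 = 201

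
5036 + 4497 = 9533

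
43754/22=1988 + 9/11 = 1988.82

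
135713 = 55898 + 79815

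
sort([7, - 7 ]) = [ - 7,7]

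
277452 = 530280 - 252828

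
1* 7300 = 7300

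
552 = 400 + 152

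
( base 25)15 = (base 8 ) 36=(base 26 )14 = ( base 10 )30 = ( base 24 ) 16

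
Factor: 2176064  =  2^6*11^2 * 281^1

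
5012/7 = 716 = 716.00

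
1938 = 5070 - 3132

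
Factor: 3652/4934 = 2^1*11^1*83^1*2467^(-1 ) = 1826/2467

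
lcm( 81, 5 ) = 405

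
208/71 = 208/71 = 2.93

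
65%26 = 13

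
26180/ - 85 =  - 308/1 = - 308.00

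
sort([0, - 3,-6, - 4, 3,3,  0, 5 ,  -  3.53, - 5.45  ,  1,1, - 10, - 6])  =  [-10  , - 6, - 6, - 5.45, - 4, - 3.53, - 3 , 0, 0, 1,  1,3, 3, 5]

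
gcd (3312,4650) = 6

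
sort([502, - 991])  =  [ - 991,  502]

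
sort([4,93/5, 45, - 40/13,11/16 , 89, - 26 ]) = [  -  26, - 40/13, 11/16, 4, 93/5,45,89 ] 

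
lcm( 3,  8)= 24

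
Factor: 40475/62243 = 5^2*67^( - 1 )*929^( - 1 )*1619^1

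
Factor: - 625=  - 5^4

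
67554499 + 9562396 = 77116895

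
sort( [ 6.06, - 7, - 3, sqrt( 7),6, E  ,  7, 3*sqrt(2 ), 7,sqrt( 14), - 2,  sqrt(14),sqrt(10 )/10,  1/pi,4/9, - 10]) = [- 10 , - 7, - 3,-2 , sqrt( 10) /10, 1/pi, 4/9 , sqrt(7), E,sqrt( 14 ), sqrt( 14 ),3*sqrt(2), 6 , 6.06, 7,7 ] 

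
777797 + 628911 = 1406708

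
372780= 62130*6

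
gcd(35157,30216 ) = 3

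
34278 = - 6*(  -  5713 )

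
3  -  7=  - 4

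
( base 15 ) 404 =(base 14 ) 488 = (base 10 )904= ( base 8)1610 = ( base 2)1110001000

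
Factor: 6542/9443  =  2^1*7^(  -  1)*19^ ( - 1 )*71^(  -  1 )*3271^1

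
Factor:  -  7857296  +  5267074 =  - 2590222 = - 2^1*17^1*29^1 * 37^1*71^1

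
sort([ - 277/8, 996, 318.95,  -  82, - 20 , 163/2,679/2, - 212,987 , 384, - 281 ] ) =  [ - 281, - 212, - 82, - 277/8,  -  20,163/2, 318.95,679/2, 384,987, 996]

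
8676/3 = 2892 = 2892.00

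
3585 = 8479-4894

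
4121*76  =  313196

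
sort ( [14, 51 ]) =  [ 14,51]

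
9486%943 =56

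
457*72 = 32904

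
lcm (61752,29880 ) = 926280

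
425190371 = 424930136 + 260235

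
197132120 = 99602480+97529640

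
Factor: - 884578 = - 2^1*17^1*26017^1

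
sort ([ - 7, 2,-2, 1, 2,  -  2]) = [  -  7, - 2,-2,1,  2, 2] 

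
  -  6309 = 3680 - 9989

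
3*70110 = 210330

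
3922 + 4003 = 7925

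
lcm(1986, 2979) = 5958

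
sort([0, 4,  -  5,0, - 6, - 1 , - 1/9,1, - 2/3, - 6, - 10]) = [-10,- 6 , - 6,-5, - 1, - 2/3, - 1/9,0, 0,1, 4] 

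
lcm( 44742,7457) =44742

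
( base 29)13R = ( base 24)1FJ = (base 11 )799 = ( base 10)955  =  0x3bb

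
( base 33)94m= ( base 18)1cd1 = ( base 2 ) 10011011100011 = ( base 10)9955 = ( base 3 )111122201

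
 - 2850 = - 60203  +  57353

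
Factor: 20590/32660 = 2^( - 1)*23^ (-1 )* 29^1 = 29/46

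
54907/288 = 190 + 187/288 =190.65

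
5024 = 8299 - 3275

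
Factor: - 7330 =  - 2^1 * 5^1*733^1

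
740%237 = 29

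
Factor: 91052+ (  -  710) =90342= 2^1*3^3*7^1*239^1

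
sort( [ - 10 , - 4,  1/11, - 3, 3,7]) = [ - 10, - 4, - 3,1/11, 3, 7]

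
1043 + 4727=5770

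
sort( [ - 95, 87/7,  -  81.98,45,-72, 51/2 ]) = [- 95,  -  81.98, - 72 , 87/7,51/2,45]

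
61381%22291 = 16799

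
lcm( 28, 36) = 252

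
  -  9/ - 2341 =9/2341 = 0.00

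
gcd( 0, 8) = 8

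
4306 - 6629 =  - 2323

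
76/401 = 76/401 = 0.19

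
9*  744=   6696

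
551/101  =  551/101= 5.46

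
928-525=403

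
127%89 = 38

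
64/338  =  32/169= 0.19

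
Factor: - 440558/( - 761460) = 2^( - 1 )*  3^(  -  1)*5^(-1)*7^(-3) * 37^( - 1)*220279^1 = 220279/380730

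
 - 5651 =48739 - 54390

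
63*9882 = 622566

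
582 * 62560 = 36409920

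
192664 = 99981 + 92683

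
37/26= 1 + 11/26 = 1.42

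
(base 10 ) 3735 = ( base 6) 25143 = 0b111010010111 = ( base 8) 7227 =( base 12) 21B3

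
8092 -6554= 1538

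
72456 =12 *6038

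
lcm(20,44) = 220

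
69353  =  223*311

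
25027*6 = 150162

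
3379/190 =3379/190 =17.78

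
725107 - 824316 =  - 99209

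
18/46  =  9/23 = 0.39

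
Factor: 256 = 2^8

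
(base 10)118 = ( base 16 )76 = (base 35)3d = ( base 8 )166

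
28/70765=28/70765=0.00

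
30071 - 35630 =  - 5559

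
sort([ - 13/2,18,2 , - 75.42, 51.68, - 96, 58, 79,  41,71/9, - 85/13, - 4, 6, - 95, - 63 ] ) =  [ - 96 , - 95, - 75.42, - 63, - 85/13, - 13/2 , - 4,2,6,71/9, 18,41, 51.68, 58, 79] 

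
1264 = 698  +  566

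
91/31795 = 91/31795 = 0.00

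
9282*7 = 64974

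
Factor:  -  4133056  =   - 2^6*64579^1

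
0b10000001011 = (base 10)1035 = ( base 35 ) TK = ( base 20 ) 2bf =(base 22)231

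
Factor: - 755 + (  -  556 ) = - 1311= - 3^1*19^1*23^1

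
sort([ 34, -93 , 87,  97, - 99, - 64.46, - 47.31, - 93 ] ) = [ - 99, - 93, - 93, - 64.46, - 47.31,34,87, 97 ]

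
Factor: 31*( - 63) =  - 1953 = - 3^2*7^1*31^1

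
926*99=91674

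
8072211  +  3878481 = 11950692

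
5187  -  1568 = 3619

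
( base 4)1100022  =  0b1010000001010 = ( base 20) CGA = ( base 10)5130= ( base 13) 2448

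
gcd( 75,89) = 1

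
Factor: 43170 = 2^1*3^1*5^1*1439^1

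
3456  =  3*1152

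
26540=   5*5308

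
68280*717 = 48956760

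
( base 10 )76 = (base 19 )40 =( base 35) 26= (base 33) 2A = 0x4c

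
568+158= 726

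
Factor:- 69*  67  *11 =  - 3^1*11^1*23^1*67^1 = - 50853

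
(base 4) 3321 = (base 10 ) 249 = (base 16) f9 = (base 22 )b7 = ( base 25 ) 9o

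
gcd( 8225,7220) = 5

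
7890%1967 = 22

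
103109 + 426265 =529374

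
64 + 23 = 87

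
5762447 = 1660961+4101486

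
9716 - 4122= 5594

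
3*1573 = 4719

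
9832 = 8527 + 1305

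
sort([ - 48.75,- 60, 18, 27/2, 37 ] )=[-60, - 48.75, 27/2, 18,37]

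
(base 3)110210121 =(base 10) 9331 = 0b10010001110011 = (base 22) j63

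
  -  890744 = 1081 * (-824 )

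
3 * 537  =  1611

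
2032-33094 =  - 31062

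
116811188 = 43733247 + 73077941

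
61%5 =1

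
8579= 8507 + 72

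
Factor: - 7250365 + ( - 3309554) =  - 3^1*41^1*85853^1 = - 10559919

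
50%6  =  2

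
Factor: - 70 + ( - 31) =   -  101^1=- 101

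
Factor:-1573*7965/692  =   - 2^( - 2 )*3^3*5^1 * 11^2*13^1*59^1*173^( - 1 ) = - 12528945/692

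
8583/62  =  138 + 27/62=138.44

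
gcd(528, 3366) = 66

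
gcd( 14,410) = 2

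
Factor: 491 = 491^1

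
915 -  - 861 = 1776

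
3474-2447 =1027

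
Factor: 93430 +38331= 7^2*2689^1 = 131761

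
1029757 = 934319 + 95438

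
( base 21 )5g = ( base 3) 11111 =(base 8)171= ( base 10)121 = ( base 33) 3M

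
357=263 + 94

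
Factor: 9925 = 5^2*397^1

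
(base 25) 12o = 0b1010111011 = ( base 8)1273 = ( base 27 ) PO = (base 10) 699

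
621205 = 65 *9557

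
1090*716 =780440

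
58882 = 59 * 998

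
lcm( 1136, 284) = 1136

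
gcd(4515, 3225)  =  645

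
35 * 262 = 9170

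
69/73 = 69/73=0.95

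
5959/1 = 5959 = 5959.00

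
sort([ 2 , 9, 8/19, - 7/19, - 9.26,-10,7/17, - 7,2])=[ - 10, - 9.26, - 7, - 7/19,7/17 , 8/19, 2, 2,9]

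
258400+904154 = 1162554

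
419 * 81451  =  34127969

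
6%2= 0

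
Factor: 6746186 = 2^1*1607^1 *2099^1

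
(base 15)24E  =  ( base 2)1000001100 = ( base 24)lk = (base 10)524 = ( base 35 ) ey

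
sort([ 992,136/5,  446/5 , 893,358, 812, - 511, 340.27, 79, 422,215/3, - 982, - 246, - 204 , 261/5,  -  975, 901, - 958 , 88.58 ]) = [ - 982, - 975, - 958, -511, - 246,- 204, 136/5,261/5, 215/3, 79, 88.58, 446/5,340.27, 358, 422,  812,893, 901, 992]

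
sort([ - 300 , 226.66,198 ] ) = [ - 300, 198,226.66 ]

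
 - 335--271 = - 64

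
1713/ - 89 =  -20 + 67/89=- 19.25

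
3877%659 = 582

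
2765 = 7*395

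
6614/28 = 236 + 3/14 = 236.21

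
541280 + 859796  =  1401076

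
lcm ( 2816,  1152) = 25344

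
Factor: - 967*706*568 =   -  2^4*71^1 * 353^1*967^1 = - 387774736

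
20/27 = 20/27 = 0.74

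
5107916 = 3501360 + 1606556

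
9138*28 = 255864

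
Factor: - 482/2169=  - 2/9=-2^1 * 3^( - 2)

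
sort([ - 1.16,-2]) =[ - 2, - 1.16]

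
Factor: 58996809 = 3^3 * 1049^1*2083^1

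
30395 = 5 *6079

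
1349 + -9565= - 8216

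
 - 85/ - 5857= 85/5857 =0.01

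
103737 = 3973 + 99764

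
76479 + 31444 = 107923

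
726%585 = 141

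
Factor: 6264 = 2^3*3^3*29^1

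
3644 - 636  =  3008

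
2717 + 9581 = 12298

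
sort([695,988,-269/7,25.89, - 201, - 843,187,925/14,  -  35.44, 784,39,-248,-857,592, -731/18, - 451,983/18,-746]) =[ - 857,-843, - 746, - 451, - 248, - 201,-731/18, - 269/7 , - 35.44, 25.89, 39,983/18,925/14,187, 592,695,784,988 ] 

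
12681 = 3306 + 9375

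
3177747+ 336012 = 3513759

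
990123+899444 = 1889567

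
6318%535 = 433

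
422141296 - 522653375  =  - 100512079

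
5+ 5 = 10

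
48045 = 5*9609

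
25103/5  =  5020+3/5  =  5020.60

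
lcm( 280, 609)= 24360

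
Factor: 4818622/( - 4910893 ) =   -  2^1*13^( - 1 ) * 377761^( - 1 )*2409311^1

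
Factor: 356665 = 5^1*71333^1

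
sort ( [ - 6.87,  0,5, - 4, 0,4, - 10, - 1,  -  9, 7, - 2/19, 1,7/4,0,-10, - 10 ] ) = [ - 10, - 10,-10 , - 9, - 6.87, - 4  , - 1,-2/19,0, 0,0, 1, 7/4, 4,5, 7 ]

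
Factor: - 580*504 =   -  2^5*3^2*5^1*7^1 * 29^1= - 292320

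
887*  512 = 454144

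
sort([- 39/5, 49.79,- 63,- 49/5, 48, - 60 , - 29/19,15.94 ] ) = [ - 63 , - 60,-49/5, - 39/5,-29/19,15.94,48,49.79 ] 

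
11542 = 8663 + 2879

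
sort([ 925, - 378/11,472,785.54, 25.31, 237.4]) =[-378/11,25.31, 237.4, 472, 785.54,925]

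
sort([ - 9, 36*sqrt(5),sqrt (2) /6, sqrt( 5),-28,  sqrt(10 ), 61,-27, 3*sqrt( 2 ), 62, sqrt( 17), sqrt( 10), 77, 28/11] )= [ - 28, - 27 ,-9, sqrt (2 )/6,sqrt(5), 28/11, sqrt(10 ), sqrt (10),sqrt ( 17), 3 * sqrt(2 ),  61, 62,77, 36*sqrt(5) ]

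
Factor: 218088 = 2^3 * 3^2*13^1*233^1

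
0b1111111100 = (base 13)606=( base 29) 165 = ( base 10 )1020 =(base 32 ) vs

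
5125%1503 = 616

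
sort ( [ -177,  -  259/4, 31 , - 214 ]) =[ - 214, -177 , - 259/4, 31]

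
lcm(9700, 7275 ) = 29100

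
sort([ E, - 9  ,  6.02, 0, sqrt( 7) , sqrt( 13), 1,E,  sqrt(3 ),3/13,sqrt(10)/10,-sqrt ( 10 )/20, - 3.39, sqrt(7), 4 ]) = [-9, - 3.39, - sqrt(10)/20, 0,3/13,sqrt( 10)/10, 1, sqrt(3 ),sqrt ( 7), sqrt (7), E, E, sqrt( 13 ) , 4,6.02]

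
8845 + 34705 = 43550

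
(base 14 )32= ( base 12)38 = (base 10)44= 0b101100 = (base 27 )1H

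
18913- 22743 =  - 3830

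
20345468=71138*286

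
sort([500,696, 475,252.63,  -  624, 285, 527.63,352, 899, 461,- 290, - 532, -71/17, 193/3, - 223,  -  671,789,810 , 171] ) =[ - 671, - 624, - 532, - 290, - 223,  -  71/17,193/3,171,  252.63,  285,352, 461, 475,  500,527.63,  696,789,810 , 899 ]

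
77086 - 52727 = 24359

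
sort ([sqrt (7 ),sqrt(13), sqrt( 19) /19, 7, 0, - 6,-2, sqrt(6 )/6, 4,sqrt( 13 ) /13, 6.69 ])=[ -6, - 2, 0,sqrt( 19)/19, sqrt( 13)/13, sqrt(6)/6, sqrt( 7 ),  sqrt (13) , 4, 6.69, 7]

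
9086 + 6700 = 15786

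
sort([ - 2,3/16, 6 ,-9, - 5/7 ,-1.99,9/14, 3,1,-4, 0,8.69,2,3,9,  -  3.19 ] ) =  [ - 9, -4, - 3.19,-2, - 1.99, - 5/7, 0 , 3/16,9/14,1, 2,  3 , 3,6,8.69, 9]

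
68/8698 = 34/4349 =0.01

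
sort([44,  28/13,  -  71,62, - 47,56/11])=[ -71, - 47 , 28/13 , 56/11, 44,  62 ] 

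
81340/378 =215 + 5/27=   215.19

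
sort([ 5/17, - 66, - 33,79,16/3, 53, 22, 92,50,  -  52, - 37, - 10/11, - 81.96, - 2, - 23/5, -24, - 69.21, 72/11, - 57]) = [ - 81.96  ,-69.21, - 66,- 57, - 52, - 37,-33, - 24, - 23/5, - 2, - 10/11, 5/17 , 16/3, 72/11 , 22,  50, 53 , 79,92]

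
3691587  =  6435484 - 2743897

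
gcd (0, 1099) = 1099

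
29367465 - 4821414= 24546051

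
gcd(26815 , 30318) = 31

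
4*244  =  976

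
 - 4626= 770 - 5396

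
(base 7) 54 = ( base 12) 33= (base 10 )39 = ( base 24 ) 1f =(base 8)47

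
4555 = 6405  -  1850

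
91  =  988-897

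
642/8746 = 321/4373 = 0.07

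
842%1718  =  842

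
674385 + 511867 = 1186252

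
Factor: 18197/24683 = 31^1*587^1*24683^( - 1 ) 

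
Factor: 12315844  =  2^2*223^1*13807^1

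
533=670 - 137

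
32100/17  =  1888+4/17 = 1888.24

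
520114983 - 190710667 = 329404316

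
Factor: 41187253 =37^1 *229^1 * 4861^1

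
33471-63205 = -29734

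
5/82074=5/82074 = 0.00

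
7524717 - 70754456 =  - 63229739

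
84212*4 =336848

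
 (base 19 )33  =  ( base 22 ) 2g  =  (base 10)60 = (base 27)26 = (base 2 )111100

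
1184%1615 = 1184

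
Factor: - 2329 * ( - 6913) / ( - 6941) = - 16100377/6941= -11^(-1 ) * 17^1 *31^1*137^1*223^1 * 631^(-1) 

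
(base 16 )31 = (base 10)49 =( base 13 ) 3A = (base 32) 1H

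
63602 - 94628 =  - 31026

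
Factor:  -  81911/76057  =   - 19^ ( - 1 ) * 101^1  *  811^1*4003^( - 1)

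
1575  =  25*63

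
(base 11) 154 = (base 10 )180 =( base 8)264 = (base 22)84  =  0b10110100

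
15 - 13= 2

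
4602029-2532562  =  2069467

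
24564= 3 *8188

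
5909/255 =23 + 44/255 = 23.17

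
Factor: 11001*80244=882764244 =2^2*3^4*19^1*193^1*743^1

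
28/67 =28/67 = 0.42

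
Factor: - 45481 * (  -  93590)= 4256566790= 2^1 *5^1 * 7^2*191^1 * 45481^1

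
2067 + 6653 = 8720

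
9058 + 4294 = 13352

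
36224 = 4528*8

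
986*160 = 157760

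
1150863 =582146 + 568717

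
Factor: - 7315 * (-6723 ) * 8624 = 424117496880 = 2^4*3^4 * 5^1* 7^3*11^2*19^1*83^1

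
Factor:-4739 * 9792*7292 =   -  2^8*3^2*7^1*17^1* 677^1 *1823^1 = -338380068096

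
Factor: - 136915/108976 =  - 2^(-4)*5^1 * 7^( - 2)*197^1 = - 985/784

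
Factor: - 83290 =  - 2^1  *  5^1*8329^1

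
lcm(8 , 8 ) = 8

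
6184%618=4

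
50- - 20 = 70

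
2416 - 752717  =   - 750301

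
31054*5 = 155270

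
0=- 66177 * 0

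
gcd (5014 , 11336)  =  218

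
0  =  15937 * 0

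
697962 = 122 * 5721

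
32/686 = 16/343  =  0.05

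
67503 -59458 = 8045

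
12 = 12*1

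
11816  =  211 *56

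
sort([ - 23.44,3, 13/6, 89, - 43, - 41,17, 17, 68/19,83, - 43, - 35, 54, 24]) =[ - 43,  -  43, - 41 ,  -  35,  -  23.44,13/6, 3, 68/19,17,17, 24,54, 83,89]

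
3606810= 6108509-2501699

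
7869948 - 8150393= - 280445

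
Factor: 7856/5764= 1964/1441 = 2^2*  11^( - 1)*131^( - 1)*491^1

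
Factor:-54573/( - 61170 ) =18191/20390 = 2^( - 1)*5^( - 1 )*2039^( - 1 )*18191^1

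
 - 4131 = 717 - 4848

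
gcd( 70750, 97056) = 2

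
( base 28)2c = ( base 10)68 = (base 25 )2i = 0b1000100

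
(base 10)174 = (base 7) 336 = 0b10101110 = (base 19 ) 93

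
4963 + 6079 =11042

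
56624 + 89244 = 145868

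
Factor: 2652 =2^2*3^1*13^1*17^1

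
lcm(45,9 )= 45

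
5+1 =6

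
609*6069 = 3696021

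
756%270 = 216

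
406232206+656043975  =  1062276181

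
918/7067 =918/7067= 0.13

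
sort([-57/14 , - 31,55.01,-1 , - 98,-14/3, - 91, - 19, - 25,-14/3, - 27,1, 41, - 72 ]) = [ - 98, - 91, - 72 ,-31, - 27, - 25, - 19, - 14/3, - 14/3, - 57/14,- 1, 1,41,55.01]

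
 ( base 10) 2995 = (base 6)21511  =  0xbb3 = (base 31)33j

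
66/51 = 22/17 =1.29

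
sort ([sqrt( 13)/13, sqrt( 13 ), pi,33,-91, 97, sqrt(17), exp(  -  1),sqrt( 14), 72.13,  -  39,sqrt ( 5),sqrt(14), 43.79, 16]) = [ - 91, - 39, sqrt(13)/13, exp( - 1 )  ,  sqrt( 5), pi, sqrt( 13 ), sqrt( 14),sqrt(14 ),sqrt( 17 ),16, 33, 43.79 , 72.13, 97 ]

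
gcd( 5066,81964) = 2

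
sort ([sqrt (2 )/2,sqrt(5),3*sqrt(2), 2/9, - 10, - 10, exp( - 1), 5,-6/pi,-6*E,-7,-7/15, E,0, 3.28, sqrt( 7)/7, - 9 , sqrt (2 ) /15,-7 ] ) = [  -  6*E,-10, - 10, - 9, - 7 ,-7, - 6/pi,-7/15,0,  sqrt (2)/15,2/9,exp (-1 ),sqrt ( 7) /7,sqrt( 2) /2, sqrt(5),E, 3.28,3*sqrt( 2),5] 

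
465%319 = 146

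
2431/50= 48 + 31/50 = 48.62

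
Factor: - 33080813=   -  31^1 *269^1*3967^1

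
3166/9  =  351 +7/9 = 351.78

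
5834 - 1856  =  3978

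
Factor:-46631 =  - 13^1*17^1 *211^1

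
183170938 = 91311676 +91859262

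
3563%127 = 7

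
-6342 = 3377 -9719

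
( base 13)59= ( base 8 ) 112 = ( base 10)74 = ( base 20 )3E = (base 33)28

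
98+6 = 104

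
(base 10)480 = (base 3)122210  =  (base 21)11i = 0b111100000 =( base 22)li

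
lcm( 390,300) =3900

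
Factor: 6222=2^1*3^1*17^1*61^1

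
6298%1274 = 1202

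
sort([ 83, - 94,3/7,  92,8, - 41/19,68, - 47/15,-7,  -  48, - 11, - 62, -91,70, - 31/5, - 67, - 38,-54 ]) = [ - 94, - 91 , -67, - 62, - 54, - 48,- 38, - 11,-7 ,-31/5, -47/15,-41/19 , 3/7,8,68,70,83, 92]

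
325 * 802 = 260650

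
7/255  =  7/255 = 0.03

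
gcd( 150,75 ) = 75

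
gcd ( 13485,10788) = 2697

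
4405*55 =242275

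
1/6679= 1/6679 = 0.00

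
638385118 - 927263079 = -288877961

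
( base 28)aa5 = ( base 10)8125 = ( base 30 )90P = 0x1fbd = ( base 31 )8e3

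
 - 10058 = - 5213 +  - 4845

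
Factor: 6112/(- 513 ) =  - 2^5*3^( - 3)*19^(-1) * 191^1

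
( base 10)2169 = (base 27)2Q9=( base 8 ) 4171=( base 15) 999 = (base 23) 427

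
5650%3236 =2414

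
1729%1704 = 25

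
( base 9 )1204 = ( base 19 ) 292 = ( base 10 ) 895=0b1101111111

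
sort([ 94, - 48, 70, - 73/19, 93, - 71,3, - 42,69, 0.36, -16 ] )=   [ - 71, - 48, - 42, - 16, - 73/19,0.36, 3, 69, 70,93 , 94 ]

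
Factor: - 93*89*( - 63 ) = 521451  =  3^3*7^1 *31^1 * 89^1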